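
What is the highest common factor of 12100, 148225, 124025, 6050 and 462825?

3025

gcd(12100, 148225): 148225 = 12·12100 + 3025; 12100 = 4·3025 + 0 → 3025
gcd(3025, 124025): 124025 = 41·3025 + 0 → 3025
gcd(3025, 6050): 6050 = 2·3025 + 0 → 3025
gcd(3025, 462825): 462825 = 153·3025 + 0 → 3025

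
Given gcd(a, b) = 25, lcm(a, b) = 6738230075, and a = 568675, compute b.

296225

Using ab = gcd(a,b)·lcm(a,b) = 25·6738230075 = 168455751875, we get b = 168455751875/568675 = 296225.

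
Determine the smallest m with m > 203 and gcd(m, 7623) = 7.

217

Multiples of 7 above 203: 7·30, 7·31, … . Need the cofactor coprime to 7623/7 = 1089.
Checking s = 30, 31, … the first with gcd(s, 1089) = 1 is s = 31, giving 217.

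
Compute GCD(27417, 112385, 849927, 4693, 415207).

247

gcd(27417, 112385): 112385 = 4·27417 + 2717; 27417 = 10·2717 + 247; 2717 = 11·247 + 0 → 247
gcd(247, 849927): 849927 = 3441·247 + 0 → 247
gcd(247, 4693): 4693 = 19·247 + 0 → 247
gcd(247, 415207): 415207 = 1681·247 + 0 → 247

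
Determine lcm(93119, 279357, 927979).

80734173

93119 = 13² · 19 · 29; 279357 = 3 · 13² · 19 · 29; 927979 = 13² · 17² · 19
lcm takes max exponent of each prime: 3 · 13² · 17² · 19 · 29 = 80734173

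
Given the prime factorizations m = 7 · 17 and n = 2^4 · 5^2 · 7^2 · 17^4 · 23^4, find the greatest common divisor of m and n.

min exponent per shared prime: 7 · 17 = 119

119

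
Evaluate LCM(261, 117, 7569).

261 = 3² · 29; 117 = 3² · 13; 7569 = 3² · 29²
lcm takes max exponent of each prime: 3² · 13 · 29² = 98397

98397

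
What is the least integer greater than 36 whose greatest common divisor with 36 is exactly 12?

48

gcd(m, 36) = 12 forces 12 | m; write m = 12s. Then gcd(12s, 12·3) = 12·gcd(s, 3), so need gcd(s, 3) = 1.
12s > 36 gives s ≥ 4. The least s ≥ 4 coprime to 3 is 4, so m = 12·4 = 48.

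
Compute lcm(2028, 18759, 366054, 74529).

lcm(2028, 18759) = 2028·18759/gcd = 38043252/507 = 75036
lcm(75036, 366054) = 75036·366054/gcd = 27467227944/1014 = 27087996
lcm(27087996, 74529) = 27087996·74529/gcd = 2018841253884/507 = 3981935412

3981935412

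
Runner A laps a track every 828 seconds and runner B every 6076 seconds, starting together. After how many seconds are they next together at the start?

1257732

gcd first: 6076 = 7·828 + 280; 828 = 2·280 + 268; 280 = 1·268 + 12; 268 = 22·12 + 4; 12 = 3·4 + 0 → gcd = 4
lcm = 828·6076/gcd = 5030928/4 = 1257732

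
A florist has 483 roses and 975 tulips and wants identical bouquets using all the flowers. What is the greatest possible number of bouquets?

3

Euclid: 975 = 2·483 + 9; 483 = 53·9 + 6; 9 = 1·6 + 3; 6 = 2·3 + 0. Last nonzero remainder: 3.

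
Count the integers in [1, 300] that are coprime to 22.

136

Prime factors of 22: 2, 11. Count integers ≤ 300 divisible by none of them.
By inclusion–exclusion: 300 − ⌊300/2⌋ − ⌊300/11⌋ + ⌊300/22⌋ = 136.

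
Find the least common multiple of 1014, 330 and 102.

lcm(1014, 330) = 1014·330/gcd = 334620/6 = 55770
lcm(55770, 102) = 55770·102/gcd = 5688540/6 = 948090

948090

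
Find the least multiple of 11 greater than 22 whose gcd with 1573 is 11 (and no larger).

gcd(x, 1573) = 11 forces 11 | x; write x = 11s. Then gcd(11s, 11·143) = 11·gcd(s, 143), so need gcd(s, 143) = 1.
11s > 22 gives s ≥ 3. The least s ≥ 3 coprime to 143 is 3, so x = 11·3 = 33.

33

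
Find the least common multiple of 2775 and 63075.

2333775

2775 = 3 · 5² · 37; 63075 = 3 · 5² · 29²
max exponents: 3 · 5² · 29² · 37 = 2333775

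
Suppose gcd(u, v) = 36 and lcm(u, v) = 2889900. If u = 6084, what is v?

17100

Using uv = gcd(u,v)·lcm(u,v) = 36·2889900 = 104036400, we get v = 104036400/6084 = 17100.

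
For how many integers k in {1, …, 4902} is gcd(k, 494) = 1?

494 = 2·13·19. Inclusion–exclusion on these primes:
4902 − ⌊4902/2⌋ − ⌊4902/13⌋ − ⌊4902/19⌋ + ⌊4902/26⌋ + ⌊4902/38⌋ + ⌊4902/247⌋ − ⌊4902/494⌋ = 2143

2143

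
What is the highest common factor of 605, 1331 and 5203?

gcd(605, 1331): 1331 = 2·605 + 121; 605 = 5·121 + 0 → 121
gcd(121, 5203): 5203 = 43·121 + 0 → 121

121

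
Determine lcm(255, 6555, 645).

255 = 3 · 5 · 17; 6555 = 3 · 5 · 19 · 23; 645 = 3 · 5 · 43
lcm takes max exponent of each prime: 3 · 5 · 17 · 19 · 23 · 43 = 4791705

4791705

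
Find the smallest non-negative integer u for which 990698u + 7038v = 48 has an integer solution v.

195

Reduce mod 7038: 990698u ≡ 48 (mod 7038). With g = gcd(990698, 7038) = 2 dividing 48, divide through: 495349u ≡ 24 (mod 3519).
Since gcd(495349, 3519) = 1, u ≡ 24·(495349)⁻¹ ≡ 195 (mod 3519). Smallest non-negative: 195.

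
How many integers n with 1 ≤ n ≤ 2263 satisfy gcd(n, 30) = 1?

604

30 = 2·3·5. Inclusion–exclusion on these primes:
2263 − ⌊2263/2⌋ − ⌊2263/3⌋ − ⌊2263/5⌋ + ⌊2263/6⌋ + ⌊2263/10⌋ + ⌊2263/15⌋ − ⌊2263/30⌋ = 604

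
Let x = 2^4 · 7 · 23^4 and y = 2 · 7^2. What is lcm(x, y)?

max exponent per prime: 2^4 · 7^2 · 23^4 = 219395344

219395344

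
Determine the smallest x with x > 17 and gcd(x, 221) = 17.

Multiples of 17 above 17: 17·2, 17·3, … . Need the cofactor coprime to 221/17 = 13.
Checking s = 2, 3, … the first with gcd(s, 13) = 1 is s = 2, giving 34.

34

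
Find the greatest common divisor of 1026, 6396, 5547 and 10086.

gcd(1026, 6396): 6396 = 6·1026 + 240; 1026 = 4·240 + 66; 240 = 3·66 + 42; 66 = 1·42 + 24; 42 = 1·24 + 18; 24 = 1·18 + 6; 18 = 3·6 + 0 → 6
gcd(6, 5547): 5547 = 924·6 + 3; 6 = 2·3 + 0 → 3
gcd(3, 10086): 10086 = 3362·3 + 0 → 3

3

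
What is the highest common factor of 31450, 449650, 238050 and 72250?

gcd(31450, 449650): 449650 = 14·31450 + 9350; 31450 = 3·9350 + 3400; 9350 = 2·3400 + 2550; 3400 = 1·2550 + 850; 2550 = 3·850 + 0 → 850
gcd(850, 238050): 238050 = 280·850 + 50; 850 = 17·50 + 0 → 50
gcd(50, 72250): 72250 = 1445·50 + 0 → 50

50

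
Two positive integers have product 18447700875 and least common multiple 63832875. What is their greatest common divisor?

289

From gcd × lcm = uv: gcd = 18447700875 / 63832875 = 289.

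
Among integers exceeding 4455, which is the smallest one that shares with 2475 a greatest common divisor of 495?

Multiples of 495 above 4455: 495·10, 495·11, … . Need the cofactor coprime to 2475/495 = 5.
Checking s = 10, 11, … the first with gcd(s, 5) = 1 is s = 11, giving 5445.

5445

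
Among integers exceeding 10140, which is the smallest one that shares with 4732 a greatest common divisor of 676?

10816

4732 = 676·7. Any x with gcd(x, 4732) = 676 is a multiple of 676, say 676s, with s coprime to 7.
Need s > 10140/676, so s ≥ 16. First s ≥ 16 with gcd(s, 7) = 1 is s = 16. Thus x = 676·16 = 10816.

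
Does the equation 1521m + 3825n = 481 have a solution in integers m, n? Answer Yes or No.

No

By Bézout, 1521m + 3825n = 481 has integer solutions iff gcd(1521, 3825) | 481.
Euclid: 3825 = 2·1521 + 783; 1521 = 1·783 + 738; 783 = 1·738 + 45; 738 = 16·45 + 18; 45 = 2·18 + 9; 18 = 2·9 + 0. gcd = 9; 481 mod 9 = 4. No.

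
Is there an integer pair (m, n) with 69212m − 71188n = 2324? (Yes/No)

No

By Bézout, 69212m − 71188n = 2324 has integer solutions iff gcd(69212, 71188) | 2324.
Euclid: 71188 = 1·69212 + 1976; 69212 = 35·1976 + 52; 1976 = 38·52 + 0. gcd = 52; 2324 mod 52 = 36. No.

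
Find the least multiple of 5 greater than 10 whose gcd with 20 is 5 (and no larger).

Multiples of 5 above 10: 5·3, 5·4, … . Need the cofactor coprime to 20/5 = 4.
Checking s = 3, 4, … the first with gcd(s, 4) = 1 is s = 3, giving 15.

15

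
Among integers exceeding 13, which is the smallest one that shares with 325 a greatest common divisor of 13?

26

Multiples of 13 above 13: 13·2, 13·3, … . Need the cofactor coprime to 325/13 = 25.
Checking s = 2, 3, … the first with gcd(s, 25) = 1 is s = 2, giving 26.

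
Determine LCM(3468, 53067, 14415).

3468 = 2² · 3 · 17²; 53067 = 3 · 7² · 19²; 14415 = 3 · 5 · 31²
lcm takes max exponent of each prime: 2² · 3 · 5 · 7² · 17² · 19² · 31² = 294764896860

294764896860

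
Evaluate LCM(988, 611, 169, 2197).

988 = 2² · 13 · 19; 611 = 13 · 47; 169 = 13²; 2197 = 13³
lcm takes max exponent of each prime: 2² · 13³ · 19 · 47 = 7847684

7847684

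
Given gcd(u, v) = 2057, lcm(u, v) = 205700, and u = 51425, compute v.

Using uv = gcd(u,v)·lcm(u,v) = 2057·205700 = 423124900, we get v = 423124900/51425 = 8228.

8228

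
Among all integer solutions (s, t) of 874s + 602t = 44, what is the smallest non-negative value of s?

gcd(874, 602) = 2 (Euclid: 874 = 1·602 + 272; 602 = 2·272 + 58; 272 = 4·58 + 40; 58 = 1·40 + 18; 40 = 2·18 + 4; 18 = 4·4 + 2; 4 = 2·2 + 0), and 2 | 44.
Extended Euclid: 874·(-135) + 602·(196) = 2. Scale by 22: s₀ = -2970.
General solution s = s₀ + 301k; reducing mod 301 gives s = 40 (and t = -58).

40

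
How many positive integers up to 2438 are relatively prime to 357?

357 = 3·7·17. Inclusion–exclusion on these primes:
2438 − ⌊2438/3⌋ − ⌊2438/7⌋ − ⌊2438/17⌋ + ⌊2438/21⌋ + ⌊2438/51⌋ + ⌊2438/119⌋ − ⌊2438/357⌋ = 1312

1312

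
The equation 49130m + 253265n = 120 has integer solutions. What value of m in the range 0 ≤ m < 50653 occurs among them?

gcd(49130, 253265) = 5 (Euclid: 253265 = 5·49130 + 7615; 49130 = 6·7615 + 3440; 7615 = 2·3440 + 735; 3440 = 4·735 + 500; 735 = 1·500 + 235; 500 = 2·235 + 30; 235 = 7·30 + 25; 30 = 1·25 + 5; 25 = 5·5 + 0), and 5 | 120.
Extended Euclid: 49130·(8614) + 253265·(-1671) = 5. Scale by 24: m₀ = 206736.
General solution m = m₀ + 50653t; reducing mod 50653 gives m = 4124 (and n = -800).

4124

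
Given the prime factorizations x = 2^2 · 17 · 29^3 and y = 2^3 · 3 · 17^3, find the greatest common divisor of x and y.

68

min exponent per shared prime: 2^2 · 17 = 68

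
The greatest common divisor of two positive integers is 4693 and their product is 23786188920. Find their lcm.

5068440

gcd·lcm = product, so lcm = 23786188920/4693 = 5068440.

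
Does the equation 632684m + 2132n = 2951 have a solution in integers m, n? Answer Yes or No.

No

gcd(632684, 2132): 632684 = 296·2132 + 1612; 2132 = 1·1612 + 520; 1612 = 3·520 + 52; 520 = 10·52 + 0 → 52
52 does not divide 2951, so a solution does not exist.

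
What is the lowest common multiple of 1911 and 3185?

9555

1911 = 3 · 7² · 13; 3185 = 5 · 7² · 13
max exponents: 3 · 5 · 7² · 13 = 9555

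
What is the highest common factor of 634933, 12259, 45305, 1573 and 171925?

gcd(634933, 12259): 634933 = 51·12259 + 9724; 12259 = 1·9724 + 2535; 9724 = 3·2535 + 2119; 2535 = 1·2119 + 416; 2119 = 5·416 + 39; 416 = 10·39 + 26; 39 = 1·26 + 13; 26 = 2·13 + 0 → 13
gcd(13, 45305): 45305 = 3485·13 + 0 → 13
gcd(13, 1573): 1573 = 121·13 + 0 → 13
gcd(13, 171925): 171925 = 13225·13 + 0 → 13

13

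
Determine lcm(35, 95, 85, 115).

lcm(35, 95) = 35·95/gcd = 3325/5 = 665
lcm(665, 85) = 665·85/gcd = 56525/5 = 11305
lcm(11305, 115) = 11305·115/gcd = 1300075/5 = 260015

260015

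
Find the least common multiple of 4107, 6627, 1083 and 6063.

140830290849

lcm(4107, 6627) = 4107·6627/gcd = 27217089/3 = 9072363
lcm(9072363, 1083) = 9072363·1083/gcd = 9825369129/3 = 3275123043
lcm(3275123043, 6063) = 3275123043·6063/gcd = 19857071009709/141 = 140830290849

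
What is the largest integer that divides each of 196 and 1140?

4

196 = 2² · 7²
1140 = 2² · 3 · 5 · 19
Common: 2² = 4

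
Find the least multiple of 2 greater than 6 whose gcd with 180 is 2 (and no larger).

14

180 = 2·90. Any k with gcd(k, 180) = 2 is a multiple of 2, say 2s, with s coprime to 90.
Need s > 6/2, so s ≥ 4. First s ≥ 4 with gcd(s, 90) = 1 is s = 7. Thus k = 2·7 = 14.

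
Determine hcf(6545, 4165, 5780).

85

gcd(6545, 4165): 6545 = 1·4165 + 2380; 4165 = 1·2380 + 1785; 2380 = 1·1785 + 595; 1785 = 3·595 + 0 → 595
gcd(595, 5780): 5780 = 9·595 + 425; 595 = 1·425 + 170; 425 = 2·170 + 85; 170 = 2·85 + 0 → 85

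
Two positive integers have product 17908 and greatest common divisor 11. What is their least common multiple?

Since gcd(a,b)·lcm(a,b) = ab, lcm = 17908/11 = 1628.

1628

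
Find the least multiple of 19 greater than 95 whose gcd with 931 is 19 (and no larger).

931 = 19·49. Any m with gcd(m, 931) = 19 is a multiple of 19, say 19s, with s coprime to 49.
Need s > 95/19, so s ≥ 6. First s ≥ 6 with gcd(s, 49) = 1 is s = 6. Thus m = 19·6 = 114.

114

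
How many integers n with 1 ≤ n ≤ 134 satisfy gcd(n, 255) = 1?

255 = 3·5·17. Inclusion–exclusion on these primes:
134 − ⌊134/3⌋ − ⌊134/5⌋ − ⌊134/17⌋ + ⌊134/15⌋ + ⌊134/51⌋ + ⌊134/85⌋ − ⌊134/255⌋ = 68

68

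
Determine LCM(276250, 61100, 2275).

181772500

276250 = 2 · 5⁴ · 13 · 17; 61100 = 2² · 5² · 13 · 47; 2275 = 5² · 7 · 13
lcm takes max exponent of each prime: 2² · 5⁴ · 7 · 13 · 17 · 47 = 181772500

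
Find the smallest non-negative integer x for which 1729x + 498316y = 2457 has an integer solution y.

4901

Reduce mod 498316: 1729x ≡ 2457 (mod 498316). With g = gcd(1729, 498316) = 91 dividing 2457, divide through: 19x ≡ 27 (mod 5476).
Since gcd(19, 5476) = 1, x ≡ 27·(19)⁻¹ ≡ 4901 (mod 5476). Smallest non-negative: 4901.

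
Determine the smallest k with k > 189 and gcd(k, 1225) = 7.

1225 = 7·175. Any k with gcd(k, 1225) = 7 is a multiple of 7, say 7s, with s coprime to 175.
Need s > 189/7, so s ≥ 28. First s ≥ 28 with gcd(s, 175) = 1 is s = 29. Thus k = 7·29 = 203.

203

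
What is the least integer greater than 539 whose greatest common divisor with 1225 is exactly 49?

Multiples of 49 above 539: 49·12, 49·13, … . Need the cofactor coprime to 1225/49 = 25.
Checking s = 12, 13, … the first with gcd(s, 25) = 1 is s = 12, giving 588.

588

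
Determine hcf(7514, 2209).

1

Euclid: 7514 = 3·2209 + 887; 2209 = 2·887 + 435; 887 = 2·435 + 17; 435 = 25·17 + 10; 17 = 1·10 + 7; 10 = 1·7 + 3; 7 = 2·3 + 1; 3 = 3·1 + 0. Last nonzero remainder: 1.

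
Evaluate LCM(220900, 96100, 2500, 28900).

lcm(220900, 96100) = 220900·96100/gcd = 21228490000/100 = 212284900
lcm(212284900, 2500) = 212284900·2500/gcd = 530712250000/100 = 5307122500
lcm(5307122500, 28900) = 5307122500·28900/gcd = 153375840250000/100 = 1533758402500

1533758402500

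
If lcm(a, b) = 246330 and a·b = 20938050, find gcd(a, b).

From gcd × lcm = ab: gcd = 20938050 / 246330 = 85.

85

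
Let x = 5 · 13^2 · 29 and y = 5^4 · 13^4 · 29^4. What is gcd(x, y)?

min exponent per shared prime: 5 · 13^2 · 29 = 24505

24505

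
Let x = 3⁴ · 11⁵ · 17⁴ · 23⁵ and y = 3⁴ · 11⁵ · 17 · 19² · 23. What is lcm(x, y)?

max exponent per prime: 3⁴ · 11⁵ · 17⁴ · 19² · 23⁵ = 2531573332452921153573

2531573332452921153573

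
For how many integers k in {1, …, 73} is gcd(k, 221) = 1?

221 = 13·17. Inclusion–exclusion on these primes:
73 − ⌊73/13⌋ − ⌊73/17⌋ + ⌊73/221⌋ = 64

64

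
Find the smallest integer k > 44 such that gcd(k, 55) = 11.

66

55 = 11·5. Any k with gcd(k, 55) = 11 is a multiple of 11, say 11s, with s coprime to 5.
Need s > 44/11, so s ≥ 5. First s ≥ 5 with gcd(s, 5) = 1 is s = 6. Thus k = 11·6 = 66.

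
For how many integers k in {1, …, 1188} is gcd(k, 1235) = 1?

Prime factors of 1235: 5, 13, 19. Count integers ≤ 1188 divisible by none of them.
By inclusion–exclusion: 1188 − ⌊1188/5⌋ − ⌊1188/13⌋ − ⌊1188/19⌋ + ⌊1188/65⌋ + ⌊1188/95⌋ + ⌊1188/247⌋ − ⌊1188/1235⌋ = 832.

832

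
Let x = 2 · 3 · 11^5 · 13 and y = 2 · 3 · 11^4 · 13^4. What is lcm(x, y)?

27598665666

max exponent per prime: 2 · 3 · 11^5 · 13^4 = 27598665666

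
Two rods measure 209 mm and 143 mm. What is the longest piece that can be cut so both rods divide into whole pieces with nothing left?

11

Euclid: 209 = 1·143 + 66; 143 = 2·66 + 11; 66 = 6·11 + 0. Last nonzero remainder: 11.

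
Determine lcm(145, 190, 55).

60610

145 = 5 · 29; 190 = 2 · 5 · 19; 55 = 5 · 11
lcm takes max exponent of each prime: 2 · 5 · 11 · 19 · 29 = 60610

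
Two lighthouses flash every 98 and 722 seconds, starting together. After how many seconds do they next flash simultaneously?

98 = 2 · 7²; 722 = 2 · 19²
max exponents: 2 · 7² · 19² = 35378

35378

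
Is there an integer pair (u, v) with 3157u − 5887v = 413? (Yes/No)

Yes

gcd(3157, 5887): 5887 = 1·3157 + 2730; 3157 = 1·2730 + 427; 2730 = 6·427 + 168; 427 = 2·168 + 91; 168 = 1·91 + 77; 91 = 1·77 + 14; 77 = 5·14 + 7; 14 = 2·7 + 0 → 7
7 divides 413, so a solution exists.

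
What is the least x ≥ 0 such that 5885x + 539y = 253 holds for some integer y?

31

Euclid: 5885 = 10·539 + 495; 539 = 1·495 + 44; 495 = 11·44 + 11; 44 = 4·11 + 0 → gcd = 11; 253 = 11·23.
Back-substitution yields 5885·(12) + 539·(-131) = 11, so one solution is x = 12·23 = 276, y = -131·23 = -3013.
Solutions in x differ by 539/11 = 49; the one in [0, 49) is 276 mod 49 = 31.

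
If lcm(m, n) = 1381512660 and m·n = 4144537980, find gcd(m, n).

3

From gcd × lcm = mn: gcd = 4144537980 / 1381512660 = 3.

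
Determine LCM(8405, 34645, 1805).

8405 = 5 · 41²; 34645 = 5 · 13² · 41; 1805 = 5 · 19²
lcm takes max exponent of each prime: 5 · 13² · 19² · 41² = 512780645

512780645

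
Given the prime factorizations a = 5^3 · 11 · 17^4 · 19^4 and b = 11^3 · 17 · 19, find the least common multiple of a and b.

1810915382596375

max exponent per prime: 5^3 · 11^3 · 17^4 · 19^4 = 1810915382596375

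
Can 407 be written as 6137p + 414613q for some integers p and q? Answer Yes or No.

gcd(6137, 414613): 414613 = 67·6137 + 3434; 6137 = 1·3434 + 2703; 3434 = 1·2703 + 731; 2703 = 3·731 + 510; 731 = 1·510 + 221; 510 = 2·221 + 68; 221 = 3·68 + 17; 68 = 4·17 + 0 → 17
17 does not divide 407, so a solution does not exist.

No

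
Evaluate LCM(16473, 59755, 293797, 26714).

16473 = 3 · 17² · 19; 59755 = 5 · 17 · 19 · 37; 293797 = 7 · 19 · 47²; 26714 = 2 · 19² · 37
lcm takes max exponent of each prime: 2 · 3 · 5 · 7 · 17² · 19² · 37 · 47² = 1790695652970

1790695652970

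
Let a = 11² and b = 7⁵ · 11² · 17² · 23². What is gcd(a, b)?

min exponent per shared prime: 11² = 121

121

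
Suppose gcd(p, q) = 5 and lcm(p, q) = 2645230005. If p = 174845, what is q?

Using pq = gcd(p,q)·lcm(p,q) = 5·2645230005 = 13226150025, we get q = 13226150025/174845 = 75645.

75645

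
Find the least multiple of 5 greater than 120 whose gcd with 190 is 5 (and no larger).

Multiples of 5 above 120: 5·25, 5·26, … . Need the cofactor coprime to 190/5 = 38.
Checking s = 25, 26, … the first with gcd(s, 38) = 1 is s = 25, giving 125.

125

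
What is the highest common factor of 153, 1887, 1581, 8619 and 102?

gcd(153, 1887): 1887 = 12·153 + 51; 153 = 3·51 + 0 → 51
gcd(51, 1581): 1581 = 31·51 + 0 → 51
gcd(51, 8619): 8619 = 169·51 + 0 → 51
gcd(51, 102): 102 = 2·51 + 0 → 51

51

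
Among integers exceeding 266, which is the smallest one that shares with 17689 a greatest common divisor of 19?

gcd(k, 17689) = 19 forces 19 | k; write k = 19s. Then gcd(19s, 19·931) = 19·gcd(s, 931), so need gcd(s, 931) = 1.
19s > 266 gives s ≥ 15. The least s ≥ 15 coprime to 931 is 15, so k = 19·15 = 285.

285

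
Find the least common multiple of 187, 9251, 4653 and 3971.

lcm(187, 9251) = 187·9251/gcd = 1729937/11 = 157267
lcm(157267, 4653) = 157267·4653/gcd = 731763351/11 = 66523941
lcm(66523941, 3971) = 66523941·3971/gcd = 264166569711/11 = 24015142701

24015142701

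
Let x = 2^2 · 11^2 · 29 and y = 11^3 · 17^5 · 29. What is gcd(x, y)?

3509

min exponent per shared prime: 11^2 · 29 = 3509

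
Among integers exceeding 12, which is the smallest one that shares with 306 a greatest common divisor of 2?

gcd(x, 306) = 2 forces 2 | x; write x = 2s. Then gcd(2s, 2·153) = 2·gcd(s, 153), so need gcd(s, 153) = 1.
2s > 12 gives s ≥ 7. The least s ≥ 7 coprime to 153 is 7, so x = 2·7 = 14.

14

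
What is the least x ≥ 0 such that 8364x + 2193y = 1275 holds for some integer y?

gcd(8364, 2193) = 51 (Euclid: 8364 = 3·2193 + 1785; 2193 = 1·1785 + 408; 1785 = 4·408 + 153; 408 = 2·153 + 102; 153 = 1·102 + 51; 102 = 2·51 + 0), and 51 | 1275.
Extended Euclid: 8364·(16) + 2193·(-61) = 51. Scale by 25: x₀ = 400.
General solution x = x₀ + 43t; reducing mod 43 gives x = 13 (and y = -49).

13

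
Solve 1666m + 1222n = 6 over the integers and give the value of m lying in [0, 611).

Euclid: 1666 = 1·1222 + 444; 1222 = 2·444 + 334; 444 = 1·334 + 110; 334 = 3·110 + 4; 110 = 27·4 + 2; 4 = 2·2 + 0 → gcd = 2; 6 = 2·3.
Back-substitution yields 1666·(300) + 1222·(-409) = 2, so one solution is m = 300·3 = 900, n = -409·3 = -1227.
Solutions in m differ by 1222/2 = 611; the one in [0, 611) is 900 mod 611 = 289.

289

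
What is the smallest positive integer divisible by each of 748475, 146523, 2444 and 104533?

15961028783700

748475 = 5² · 7² · 13 · 47; 146523 = 3 · 13² · 17²; 2444 = 2² · 13 · 47; 104533 = 11 · 13 · 17 · 43
lcm takes max exponent of each prime: 2² · 3 · 5² · 7² · 11 · 13² · 17² · 43 · 47 = 15961028783700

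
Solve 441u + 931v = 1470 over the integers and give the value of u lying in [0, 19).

16

Reduce mod 931: 441u ≡ 1470 (mod 931). With g = gcd(441, 931) = 49 dividing 1470, divide through: 9u ≡ 30 (mod 19).
Since gcd(9, 19) = 1, u ≡ 30·(9)⁻¹ ≡ 16 (mod 19). Smallest non-negative: 16.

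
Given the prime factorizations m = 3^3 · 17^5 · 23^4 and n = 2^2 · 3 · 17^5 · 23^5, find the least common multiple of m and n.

986978159598708

max exponent per prime: 2^2 · 3^3 · 17^5 · 23^5 = 986978159598708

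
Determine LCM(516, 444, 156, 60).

1240980

516 = 2² · 3 · 43; 444 = 2² · 3 · 37; 156 = 2² · 3 · 13; 60 = 2² · 3 · 5
lcm takes max exponent of each prime: 2² · 3 · 5 · 13 · 37 · 43 = 1240980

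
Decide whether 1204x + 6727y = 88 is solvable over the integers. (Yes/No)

No

By Bézout, 1204x + 6727y = 88 has integer solutions iff gcd(1204, 6727) | 88.
Euclid: 6727 = 5·1204 + 707; 1204 = 1·707 + 497; 707 = 1·497 + 210; 497 = 2·210 + 77; 210 = 2·77 + 56; 77 = 1·56 + 21; 56 = 2·21 + 14; 21 = 1·14 + 7; 14 = 2·7 + 0. gcd = 7; 88 mod 7 = 4. No.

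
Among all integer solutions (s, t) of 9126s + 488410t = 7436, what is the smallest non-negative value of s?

Euclid: 488410 = 53·9126 + 4732; 9126 = 1·4732 + 4394; 4732 = 1·4394 + 338; 4394 = 13·338 + 0 → gcd = 338; 7436 = 338·22.
Back-substitution yields 9126·(-107) + 488410·(2) = 338, so one solution is s = -107·22 = -2354, t = 2·22 = 44.
Solutions in s differ by 488410/338 = 1445; the one in [0, 1445) is -2354 mod 1445 = 536.

536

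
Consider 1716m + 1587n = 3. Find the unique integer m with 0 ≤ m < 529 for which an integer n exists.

gcd(1716, 1587) = 3 (Euclid: 1716 = 1·1587 + 129; 1587 = 12·129 + 39; 129 = 3·39 + 12; 39 = 3·12 + 3; 12 = 4·3 + 0), and 3 | 3.
Extended Euclid: 1716·(-123) + 1587·(133) = 3. Scale by 1: m₀ = -123.
General solution m = m₀ + 529t; reducing mod 529 gives m = 406 (and n = -439).

406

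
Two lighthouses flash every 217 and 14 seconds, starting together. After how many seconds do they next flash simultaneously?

217 = 7 · 31; 14 = 2 · 7
max exponents: 2 · 7 · 31 = 434

434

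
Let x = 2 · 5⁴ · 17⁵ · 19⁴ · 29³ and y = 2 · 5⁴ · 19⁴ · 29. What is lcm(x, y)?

5641089853677166250

max exponent per prime: 2 · 5⁴ · 17⁵ · 19⁴ · 29³ = 5641089853677166250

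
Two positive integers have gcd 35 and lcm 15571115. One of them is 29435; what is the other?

Using pq = gcd(p,q)·lcm(p,q) = 35·15571115 = 544989025, we get q = 544989025/29435 = 18515.

18515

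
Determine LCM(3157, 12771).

3157 = 7 · 11 · 41; 12771 = 3³ · 11 · 43
max exponents: 3³ · 7 · 11 · 41 · 43 = 3665277

3665277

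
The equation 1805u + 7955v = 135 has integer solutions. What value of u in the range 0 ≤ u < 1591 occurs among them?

Euclid: 7955 = 4·1805 + 735; 1805 = 2·735 + 335; 735 = 2·335 + 65; 335 = 5·65 + 10; 65 = 6·10 + 5; 10 = 2·5 + 0 → gcd = 5; 135 = 5·27.
Back-substitution yields 1805·(-736) + 7955·(167) = 5, so one solution is u = -736·27 = -19872, v = 167·27 = 4509.
Solutions in u differ by 7955/5 = 1591; the one in [0, 1591) is -19872 mod 1591 = 811.

811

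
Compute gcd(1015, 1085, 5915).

35

1015 = 5 · 7 · 29; 1085 = 5 · 7 · 31; 5915 = 5 · 7 · 13²
gcd takes min exponent of each prime: 5 · 7 = 35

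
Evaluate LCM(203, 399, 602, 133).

203 = 7 · 29; 399 = 3 · 7 · 19; 602 = 2 · 7 · 43; 133 = 7 · 19
lcm takes max exponent of each prime: 2 · 3 · 7 · 19 · 29 · 43 = 995106

995106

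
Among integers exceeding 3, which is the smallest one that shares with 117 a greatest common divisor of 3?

6

gcd(m, 117) = 3 forces 3 | m; write m = 3s. Then gcd(3s, 3·39) = 3·gcd(s, 39), so need gcd(s, 39) = 1.
3s > 3 gives s ≥ 2. The least s ≥ 2 coprime to 39 is 2, so m = 3·2 = 6.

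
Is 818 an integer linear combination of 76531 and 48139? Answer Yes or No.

gcd(76531, 48139): 76531 = 1·48139 + 28392; 48139 = 1·28392 + 19747; 28392 = 1·19747 + 8645; 19747 = 2·8645 + 2457; 8645 = 3·2457 + 1274; 2457 = 1·1274 + 1183; 1274 = 1·1183 + 91; 1183 = 13·91 + 0 → 91
91 does not divide 818, so a solution does not exist.

No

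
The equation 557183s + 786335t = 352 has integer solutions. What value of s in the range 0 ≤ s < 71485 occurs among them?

Reduce mod 786335: 557183s ≡ 352 (mod 786335). With g = gcd(557183, 786335) = 11 dividing 352, divide through: 50653s ≡ 32 (mod 71485).
Since gcd(50653, 71485) = 1, s ≡ 32·(50653)⁻¹ ≡ 57759 (mod 71485). Smallest non-negative: 57759.

57759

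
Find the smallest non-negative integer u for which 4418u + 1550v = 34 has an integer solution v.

688

Euclid: 4418 = 2·1550 + 1318; 1550 = 1·1318 + 232; 1318 = 5·232 + 158; 232 = 1·158 + 74; 158 = 2·74 + 10; 74 = 7·10 + 4; 10 = 2·4 + 2; 4 = 2·2 + 0 → gcd = 2; 34 = 2·17.
Back-substitution yields 4418·(314) + 1550·(-895) = 2, so one solution is u = 314·17 = 5338, v = -895·17 = -15215.
Solutions in u differ by 1550/2 = 775; the one in [0, 775) is 5338 mod 775 = 688.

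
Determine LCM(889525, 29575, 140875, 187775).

434279447875

889525 = 5² · 7 · 13 · 17 · 23; 29575 = 5² · 7 · 13²; 140875 = 5³ · 7² · 23; 187775 = 5² · 7 · 29 · 37
lcm takes max exponent of each prime: 5³ · 7² · 13² · 17 · 23 · 29 · 37 = 434279447875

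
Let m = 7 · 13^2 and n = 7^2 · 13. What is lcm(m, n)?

max exponent per prime: 7^2 · 13^2 = 8281

8281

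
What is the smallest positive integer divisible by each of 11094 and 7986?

11094 = 2 · 3 · 43²; 7986 = 2 · 3 · 11³
max exponents: 2 · 3 · 11³ · 43² = 14766114

14766114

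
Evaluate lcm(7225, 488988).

7225 = 5² · 17²; 488988 = 2² · 3² · 17² · 47
max exponents: 2² · 3² · 5² · 17² · 47 = 12224700

12224700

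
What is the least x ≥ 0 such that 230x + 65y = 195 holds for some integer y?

Reduce mod 65: 230x ≡ 195 (mod 65). With g = gcd(230, 65) = 5 dividing 195, divide through: 46x ≡ 39 (mod 13).
Since gcd(46, 13) = 1, x ≡ 39·(46)⁻¹ ≡ 0 (mod 13). Smallest non-negative: 0.

0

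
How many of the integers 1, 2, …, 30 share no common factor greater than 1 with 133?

133 = 7·19. Inclusion–exclusion on these primes:
30 − ⌊30/7⌋ − ⌊30/19⌋ + ⌊30/133⌋ = 25

25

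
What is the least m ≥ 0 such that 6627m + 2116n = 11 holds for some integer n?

Reduce mod 2116: 6627m ≡ 11 (mod 2116). With g = gcd(6627, 2116) = 1 dividing 11, divide through: 6627m ≡ 11 (mod 2116).
Since gcd(6627, 2116) = 1, m ≡ 11·(6627)⁻¹ ≡ 1077 (mod 2116). Smallest non-negative: 1077.

1077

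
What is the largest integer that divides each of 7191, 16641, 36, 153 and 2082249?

gcd(7191, 16641): 16641 = 2·7191 + 2259; 7191 = 3·2259 + 414; 2259 = 5·414 + 189; 414 = 2·189 + 36; 189 = 5·36 + 9; 36 = 4·9 + 0 → 9
gcd(9, 36): 36 = 4·9 + 0 → 9
gcd(9, 153): 153 = 17·9 + 0 → 9
gcd(9, 2082249): 2082249 = 231361·9 + 0 → 9

9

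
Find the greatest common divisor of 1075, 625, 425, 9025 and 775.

gcd(1075, 625): 1075 = 1·625 + 450; 625 = 1·450 + 175; 450 = 2·175 + 100; 175 = 1·100 + 75; 100 = 1·75 + 25; 75 = 3·25 + 0 → 25
gcd(25, 425): 425 = 17·25 + 0 → 25
gcd(25, 9025): 9025 = 361·25 + 0 → 25
gcd(25, 775): 775 = 31·25 + 0 → 25

25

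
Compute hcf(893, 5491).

893 = 19 · 47
5491 = 17² · 19
Common: 19 = 19

19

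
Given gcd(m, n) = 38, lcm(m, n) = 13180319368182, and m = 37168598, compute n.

m·n = gcd·lcm = 38·13180319368182 = 500852135990916, so n = 500852135990916/37168598 = 13475142.

13475142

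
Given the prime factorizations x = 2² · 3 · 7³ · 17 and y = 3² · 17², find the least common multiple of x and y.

max exponent per prime: 2² · 3² · 7³ · 17² = 3568572

3568572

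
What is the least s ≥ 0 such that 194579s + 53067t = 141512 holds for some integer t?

1

Reduce mod 53067: 194579s ≡ 141512 (mod 53067). With g = gcd(194579, 53067) = 17689 dividing 141512, divide through: 11s ≡ 8 (mod 3).
Since gcd(11, 3) = 1, s ≡ 8·(11)⁻¹ ≡ 1 (mod 3). Smallest non-negative: 1.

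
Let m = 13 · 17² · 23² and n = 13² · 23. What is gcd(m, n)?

min exponent per shared prime: 13 · 23 = 299

299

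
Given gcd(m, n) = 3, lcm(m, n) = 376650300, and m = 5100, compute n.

221559

Using mn = gcd(m,n)·lcm(m,n) = 3·376650300 = 1129950900, we get n = 1129950900/5100 = 221559.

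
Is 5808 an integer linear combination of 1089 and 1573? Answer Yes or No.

Yes

By Bézout, 1089s + 1573t = 5808 has integer solutions iff gcd(1089, 1573) | 5808.
Euclid: 1573 = 1·1089 + 484; 1089 = 2·484 + 121; 484 = 4·121 + 0. gcd = 121; 5808 mod 121 = 0. Yes.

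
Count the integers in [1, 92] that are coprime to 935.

935 = 5·11·17. Inclusion–exclusion on these primes:
92 − ⌊92/5⌋ − ⌊92/11⌋ − ⌊92/17⌋ + ⌊92/55⌋ + ⌊92/85⌋ + ⌊92/187⌋ − ⌊92/935⌋ = 63

63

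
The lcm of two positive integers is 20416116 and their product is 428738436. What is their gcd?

gcd·lcm = product, so gcd = 428738436/20416116 = 21.

21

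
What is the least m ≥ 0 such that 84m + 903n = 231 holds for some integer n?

35

gcd(84, 903) = 21 (Euclid: 903 = 10·84 + 63; 84 = 1·63 + 21; 63 = 3·21 + 0), and 21 | 231.
Extended Euclid: 84·(11) + 903·(-1) = 21. Scale by 11: m₀ = 121.
General solution m = m₀ + 43t; reducing mod 43 gives m = 35 (and n = -3).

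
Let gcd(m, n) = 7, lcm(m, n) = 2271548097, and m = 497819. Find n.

Using mn = gcd(m,n)·lcm(m,n) = 7·2271548097 = 15900836679, we get n = 15900836679/497819 = 31941.

31941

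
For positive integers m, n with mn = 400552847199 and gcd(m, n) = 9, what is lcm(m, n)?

For any two positive integers, gcd × lcm equals their product. Hence lcm = 400552847199 / 9 = 44505871911.

44505871911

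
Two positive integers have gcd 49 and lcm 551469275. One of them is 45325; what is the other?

Using pq = gcd(p,q)·lcm(p,q) = 49·551469275 = 27021994475, we get q = 27021994475/45325 = 596183.

596183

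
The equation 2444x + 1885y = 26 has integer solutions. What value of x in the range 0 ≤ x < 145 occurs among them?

54

Euclid: 2444 = 1·1885 + 559; 1885 = 3·559 + 208; 559 = 2·208 + 143; 208 = 1·143 + 65; 143 = 2·65 + 13; 65 = 5·13 + 0 → gcd = 13; 26 = 13·2.
Back-substitution yields 2444·(27) + 1885·(-35) = 13, so one solution is x = 27·2 = 54, y = -35·2 = -70.
Solutions in x differ by 1885/13 = 145; the one in [0, 145) is 54 mod 145 = 54.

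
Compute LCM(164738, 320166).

164738 = 2 · 7² · 41²; 320166 = 2 · 3³ · 7² · 11²
max exponents: 2 · 3³ · 7² · 11² · 41² = 538199046

538199046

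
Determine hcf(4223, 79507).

1

4223 = 41 · 103
79507 = 43³
Common: 1 = 1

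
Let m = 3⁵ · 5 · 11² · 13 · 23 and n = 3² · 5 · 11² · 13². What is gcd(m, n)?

min exponent per shared prime: 3² · 5 · 11² · 13 = 70785

70785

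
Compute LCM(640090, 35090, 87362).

640090 = 2 · 5 · 11² · 23²; 35090 = 2 · 5 · 11² · 29; 87362 = 2 · 11² · 19²
lcm takes max exponent of each prime: 2 · 5 · 11² · 19² · 23² · 29 = 6701102210

6701102210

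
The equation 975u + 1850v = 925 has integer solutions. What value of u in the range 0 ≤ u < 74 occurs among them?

gcd(975, 1850) = 25 (Euclid: 1850 = 1·975 + 875; 975 = 1·875 + 100; 875 = 8·100 + 75; 100 = 1·75 + 25; 75 = 3·25 + 0), and 25 | 925.
Extended Euclid: 975·(19) + 1850·(-10) = 25. Scale by 37: u₀ = 703.
General solution u = u₀ + 74t; reducing mod 74 gives u = 37 (and v = -19).

37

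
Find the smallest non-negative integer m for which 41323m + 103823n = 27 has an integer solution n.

Euclid: 103823 = 2·41323 + 21177; 41323 = 1·21177 + 20146; 21177 = 1·20146 + 1031; 20146 = 19·1031 + 557; 1031 = 1·557 + 474; 557 = 1·474 + 83; 474 = 5·83 + 59; 83 = 1·59 + 24; 59 = 2·24 + 11; 24 = 2·11 + 2; 11 = 5·2 + 1; 2 = 2·1 + 0 → gcd = 1; 27 = 1·27.
Back-substitution yields 41323·(-47531) + 103823·(18918) = 1, so one solution is m = -47531·27 = -1283337, n = 18918·27 = 510786.
Solutions in m differ by 103823/1 = 103823; the one in [0, 103823) is -1283337 mod 103823 = 66362.

66362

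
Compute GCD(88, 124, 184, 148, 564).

4

gcd(88, 124): 124 = 1·88 + 36; 88 = 2·36 + 16; 36 = 2·16 + 4; 16 = 4·4 + 0 → 4
gcd(4, 184): 184 = 46·4 + 0 → 4
gcd(4, 148): 148 = 37·4 + 0 → 4
gcd(4, 564): 564 = 141·4 + 0 → 4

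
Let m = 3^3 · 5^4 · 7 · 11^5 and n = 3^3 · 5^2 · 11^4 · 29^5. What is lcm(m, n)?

390207162428881875

max exponent per prime: 3^3 · 5^4 · 7 · 11^5 · 29^5 = 390207162428881875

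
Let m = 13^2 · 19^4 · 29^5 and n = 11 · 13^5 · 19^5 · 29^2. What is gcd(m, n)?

min exponent per shared prime: 13^2 · 19^4 · 29^2 = 18522393409

18522393409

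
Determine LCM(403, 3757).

116467

403 = 13 · 31; 3757 = 13 · 17²
max exponents: 13 · 17² · 31 = 116467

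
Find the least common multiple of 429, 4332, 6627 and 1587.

723895494036

lcm(429, 4332) = 429·4332/gcd = 1858428/3 = 619476
lcm(619476, 6627) = 619476·6627/gcd = 4105267452/3 = 1368422484
lcm(1368422484, 1587) = 1368422484·1587/gcd = 2171686482108/3 = 723895494036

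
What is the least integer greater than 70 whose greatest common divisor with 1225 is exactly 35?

gcd(k, 1225) = 35 forces 35 | k; write k = 35s. Then gcd(35s, 35·35) = 35·gcd(s, 35), so need gcd(s, 35) = 1.
35s > 70 gives s ≥ 3. The least s ≥ 3 coprime to 35 is 3, so k = 35·3 = 105.

105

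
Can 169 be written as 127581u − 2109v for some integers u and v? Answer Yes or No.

No

gcd(127581, 2109): 127581 = 60·2109 + 1041; 2109 = 2·1041 + 27; 1041 = 38·27 + 15; 27 = 1·15 + 12; 15 = 1·12 + 3; 12 = 4·3 + 0 → 3
3 does not divide 169, so a solution does not exist.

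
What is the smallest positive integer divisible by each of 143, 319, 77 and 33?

143 = 11 · 13; 319 = 11 · 29; 77 = 7 · 11; 33 = 3 · 11
lcm takes max exponent of each prime: 3 · 7 · 11 · 13 · 29 = 87087

87087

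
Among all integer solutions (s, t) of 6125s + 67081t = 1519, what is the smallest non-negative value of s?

Euclid: 67081 = 10·6125 + 5831; 6125 = 1·5831 + 294; 5831 = 19·294 + 245; 294 = 1·245 + 49; 245 = 5·49 + 0 → gcd = 49; 1519 = 49·31.
Back-substitution yields 6125·(230) + 67081·(-21) = 49, so one solution is s = 230·31 = 7130, t = -21·31 = -651.
Solutions in s differ by 67081/49 = 1369; the one in [0, 1369) is 7130 mod 1369 = 285.

285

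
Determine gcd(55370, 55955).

5

55370 = 2 · 5 · 7² · 113
55955 = 5 · 19² · 31
Common: 5 = 5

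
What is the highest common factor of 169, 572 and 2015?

169 = 13²; 572 = 2² · 11 · 13; 2015 = 5 · 13 · 31
gcd takes min exponent of each prime: 13 = 13

13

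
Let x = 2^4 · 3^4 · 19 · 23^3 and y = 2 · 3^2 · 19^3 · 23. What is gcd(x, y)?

min exponent per shared prime: 2 · 3^2 · 19 · 23 = 7866

7866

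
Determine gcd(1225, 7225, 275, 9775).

gcd(1225, 7225): 7225 = 5·1225 + 1100; 1225 = 1·1100 + 125; 1100 = 8·125 + 100; 125 = 1·100 + 25; 100 = 4·25 + 0 → 25
gcd(25, 275): 275 = 11·25 + 0 → 25
gcd(25, 9775): 9775 = 391·25 + 0 → 25

25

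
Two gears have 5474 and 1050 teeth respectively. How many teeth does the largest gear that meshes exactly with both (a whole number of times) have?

5474 = 2 · 7 · 17 · 23
1050 = 2 · 3 · 5² · 7
Common: 2 · 7 = 14

14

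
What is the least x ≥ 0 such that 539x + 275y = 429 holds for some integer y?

11

gcd(539, 275) = 11 (Euclid: 539 = 1·275 + 264; 275 = 1·264 + 11; 264 = 24·11 + 0), and 11 | 429.
Extended Euclid: 539·(-1) + 275·(2) = 11. Scale by 39: x₀ = -39.
General solution x = x₀ + 25t; reducing mod 25 gives x = 11 (and y = -20).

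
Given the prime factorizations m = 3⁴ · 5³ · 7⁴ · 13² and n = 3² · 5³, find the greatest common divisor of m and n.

min exponent per shared prime: 3² · 5³ = 1125

1125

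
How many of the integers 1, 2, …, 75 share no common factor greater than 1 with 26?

35

Prime factors of 26: 2, 13. Count integers ≤ 75 divisible by none of them.
By inclusion–exclusion: 75 − ⌊75/2⌋ − ⌊75/13⌋ + ⌊75/26⌋ = 35.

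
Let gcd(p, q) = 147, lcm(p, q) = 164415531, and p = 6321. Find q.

3823617

p·q = gcd·lcm = 147·164415531 = 24169083057, so q = 24169083057/6321 = 3823617.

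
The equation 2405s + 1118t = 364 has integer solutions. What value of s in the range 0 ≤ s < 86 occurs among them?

22

Reduce mod 1118: 2405s ≡ 364 (mod 1118). With g = gcd(2405, 1118) = 13 dividing 364, divide through: 185s ≡ 28 (mod 86).
Since gcd(185, 86) = 1, s ≡ 28·(185)⁻¹ ≡ 22 (mod 86). Smallest non-negative: 22.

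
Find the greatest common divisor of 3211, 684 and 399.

19

3211 = 13² · 19; 684 = 2² · 3² · 19; 399 = 3 · 7 · 19
gcd takes min exponent of each prime: 19 = 19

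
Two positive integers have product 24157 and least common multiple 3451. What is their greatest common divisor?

7

gcd·lcm = product, so gcd = 24157/3451 = 7.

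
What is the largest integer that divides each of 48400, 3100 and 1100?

100

gcd(48400, 3100): 48400 = 15·3100 + 1900; 3100 = 1·1900 + 1200; 1900 = 1·1200 + 700; 1200 = 1·700 + 500; 700 = 1·500 + 200; 500 = 2·200 + 100; 200 = 2·100 + 0 → 100
gcd(100, 1100): 1100 = 11·100 + 0 → 100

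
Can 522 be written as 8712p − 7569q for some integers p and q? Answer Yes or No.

gcd(8712, 7569): 8712 = 1·7569 + 1143; 7569 = 6·1143 + 711; 1143 = 1·711 + 432; 711 = 1·432 + 279; 432 = 1·279 + 153; 279 = 1·153 + 126; 153 = 1·126 + 27; 126 = 4·27 + 18; 27 = 1·18 + 9; 18 = 2·9 + 0 → 9
9 divides 522, so a solution exists.

Yes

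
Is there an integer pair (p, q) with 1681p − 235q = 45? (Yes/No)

gcd(1681, 235): 1681 = 7·235 + 36; 235 = 6·36 + 19; 36 = 1·19 + 17; 19 = 1·17 + 2; 17 = 8·2 + 1; 2 = 2·1 + 0 → 1
1 divides 45, so a solution exists.

Yes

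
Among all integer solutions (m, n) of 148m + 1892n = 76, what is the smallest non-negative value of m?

gcd(148, 1892) = 4 (Euclid: 1892 = 12·148 + 116; 148 = 1·116 + 32; 116 = 3·32 + 20; 32 = 1·20 + 12; 20 = 1·12 + 8; 12 = 1·8 + 4; 8 = 2·4 + 0), and 4 | 76.
Extended Euclid: 148·(179) + 1892·(-14) = 4. Scale by 19: m₀ = 3401.
General solution m = m₀ + 473t; reducing mod 473 gives m = 90 (and n = -7).

90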